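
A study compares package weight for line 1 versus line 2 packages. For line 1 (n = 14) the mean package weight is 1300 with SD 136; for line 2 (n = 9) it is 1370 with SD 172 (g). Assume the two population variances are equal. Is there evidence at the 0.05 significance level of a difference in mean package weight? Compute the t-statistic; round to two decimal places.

Let group 1 = line 1, group 2 = line 2. H0: μ_1 = μ_2; H1: μ_1 ≠ μ_2 (two-sample pooled-variance t-test, two-sided).
s_p² = [(14−1)·136² + (9−1)·172²]/(14+9−2) = 22720
t = (1300 − 1370)/√[22720·(1/14 + 1/9)] = -1.09
df = n₁ + n₂ − 2 = 21
Two-sided p-value ≈ 0.289
Since p ≈ 0.289 > α = 0.05, fail to reject H0; the evidence is not statistically significant.

-1.09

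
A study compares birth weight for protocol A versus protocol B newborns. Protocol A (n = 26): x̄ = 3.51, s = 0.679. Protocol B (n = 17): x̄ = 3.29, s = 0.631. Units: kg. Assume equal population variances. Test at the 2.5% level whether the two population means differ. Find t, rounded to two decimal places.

Let group 1 = protocol A, group 2 = protocol B. H0: μ_1 = μ_2; H1: μ_1 ≠ μ_2 (two-sample pooled-variance t-test, two-sided).
s_p² = [(26−1)·0.679² + (17−1)·0.631²]/(26+17−2) = 0.436502
t = (3.51 − 3.29)/√[0.436502·(1/26 + 1/17)] = 1.07
df = n₁ + n₂ − 2 = 41
Two-sided p-value ≈ 0.292
Since p ≈ 0.292 > α = 0.025, fail to reject H0; the evidence is not statistically significant.

1.07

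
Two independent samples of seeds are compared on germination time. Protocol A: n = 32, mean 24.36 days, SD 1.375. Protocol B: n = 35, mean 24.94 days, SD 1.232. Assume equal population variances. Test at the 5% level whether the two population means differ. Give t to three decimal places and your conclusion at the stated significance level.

t = -1.821; fail to reject H0

Let group 1 = protocol A, group 2 = protocol B. H0: μ_1 = μ_2; H1: μ_1 ≠ μ_2 (two-sample pooled-variance t-test, two-sided).
s_p² = [(32−1)·1.375² + (35−1)·1.232²]/(32+35−2) = 1.69562
t = (24.36 − 24.94)/√[1.69562·(1/32 + 1/35)] = -1.821
df = n₁ + n₂ − 2 = 65
Two-sided p-value ≈ 0.073
Since p ≈ 0.073 > α = 0.05, fail to reject H0; the data do not provide sufficient evidence against H0.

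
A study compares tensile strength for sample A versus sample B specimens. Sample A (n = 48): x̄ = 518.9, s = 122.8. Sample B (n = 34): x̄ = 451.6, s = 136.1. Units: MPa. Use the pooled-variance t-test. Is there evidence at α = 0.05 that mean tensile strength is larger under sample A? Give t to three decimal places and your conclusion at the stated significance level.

Let group 1 = sample A, group 2 = sample B. H0: μ_1 = μ_2; H1: μ_1 > μ_2 (two-sample pooled-variance t-test, right-tailed).
s_p² = [(48−1)·122.8² + (34−1)·136.1²]/(48+34−2) = 16500.2
t = (518.9 − 451.6)/√[16500.2·(1/48 + 1/34)] = 2.337
df = n₁ + n₂ − 2 = 80
p-value = P(T ≥ 2.337) ≈ 0.011
Since p ≈ 0.011 < α = 0.05, reject H0; the data support H1.

t = 2.337; reject H0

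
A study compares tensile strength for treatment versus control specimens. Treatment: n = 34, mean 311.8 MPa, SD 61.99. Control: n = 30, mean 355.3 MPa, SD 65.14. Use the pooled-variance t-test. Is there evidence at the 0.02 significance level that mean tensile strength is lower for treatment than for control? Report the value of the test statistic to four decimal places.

Let group 1 = treatment, group 2 = control. H0: μ_1 = μ_2; H1: μ_1 < μ_2 (two-sample pooled-variance t-test, left-tailed).
s_p² = [(34−1)·61.99² + (30−1)·65.14²]/(34+30−2) = 4030.07
t = (311.8 − 355.3)/√[4030.07·(1/34 + 1/30)] = -2.7355
df = n₁ + n₂ − 2 = 62
p-value = P(T ≤ -2.7355) ≈ 0.0041
Since p ≈ 0.0041 < α = 0.02, reject H0; the data support H1.

-2.7355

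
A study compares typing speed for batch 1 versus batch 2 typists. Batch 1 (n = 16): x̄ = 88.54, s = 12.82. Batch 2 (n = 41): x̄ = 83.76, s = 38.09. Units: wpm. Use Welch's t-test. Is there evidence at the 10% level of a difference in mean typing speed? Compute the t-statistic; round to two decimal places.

0.71

Let group 1 = batch 1, group 2 = batch 2. H0: μ_1 = μ_2; H1: μ_1 ≠ μ_2 (Welch's two-sample t-test, two-sided).
t = (x̄_1 − x̄_2)/√(s_1²/n_1 + s_2²/n_2) = (88.54 − 83.76)/√(12.82²/16 + 38.09²/41) = 0.71
Welch–Satterthwaite df ≈ 54.37
Two-sided p-value ≈ 0.4823
Since p ≈ 0.4823 > α = 0.1, fail to reject H0; the evidence is not statistically significant.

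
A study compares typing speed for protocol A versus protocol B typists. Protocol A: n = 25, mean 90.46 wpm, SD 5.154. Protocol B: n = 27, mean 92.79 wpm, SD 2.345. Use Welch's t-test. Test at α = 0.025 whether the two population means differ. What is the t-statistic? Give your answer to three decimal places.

Let group 1 = protocol A, group 2 = protocol B. H0: μ_1 = μ_2; H1: μ_1 ≠ μ_2 (Welch's two-sample t-test, two-sided).
t = (x̄_1 − x̄_2)/√(s_1²/n_1 + s_2²/n_2) = (90.46 − 92.79)/√(5.154²/25 + 2.345²/27) = -2.071
Welch–Satterthwaite df ≈ 32.96
Two-sided p-value ≈ 0.046
Since p ≈ 0.046 > α = 0.025, fail to reject H0; the data do not provide sufficient evidence against H0.

-2.071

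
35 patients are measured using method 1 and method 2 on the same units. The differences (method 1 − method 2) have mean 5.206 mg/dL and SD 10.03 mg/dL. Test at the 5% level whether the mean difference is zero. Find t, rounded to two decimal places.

H0: μ_d = 0; H1: μ_d ≠ 0 (paired t-test on the differences, two-sided).
t = d̄/(s_d/√n) = 5.206/(10.03/√35) = 3.07
df = n − 1 = 34
Two-sided p-value ≈ 0.004
Since p ≈ 0.004 < α = 0.05, reject H0; the evidence is statistically significant.

3.07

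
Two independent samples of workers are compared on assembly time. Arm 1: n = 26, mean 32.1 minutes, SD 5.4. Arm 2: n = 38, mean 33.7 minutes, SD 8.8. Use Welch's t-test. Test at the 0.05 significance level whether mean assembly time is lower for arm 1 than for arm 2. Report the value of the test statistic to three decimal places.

Let group 1 = arm 1, group 2 = arm 2. H0: μ_1 = μ_2; H1: μ_1 < μ_2 (Welch's two-sample t-test, left-tailed).
t = (x̄_1 − x̄_2)/√(s_1²/n_1 + s_2²/n_2) = (32.1 − 33.7)/√(5.4²/26 + 8.8²/38) = -0.900
Welch–Satterthwaite df ≈ 61.41
p-value = P(T ≤ -0.900) ≈ 0.1858
Since p ≈ 0.1858 > α = 0.05, fail to reject H0; the data do not provide sufficient evidence against H0.

-0.900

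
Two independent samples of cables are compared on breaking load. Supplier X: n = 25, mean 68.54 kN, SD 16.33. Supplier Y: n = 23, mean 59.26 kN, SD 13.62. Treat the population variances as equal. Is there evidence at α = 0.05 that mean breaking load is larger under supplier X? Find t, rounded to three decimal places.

2.128

Let group 1 = supplier X, group 2 = supplier Y. H0: μ_1 = μ_2; H1: μ_1 > μ_2 (two-sample pooled-variance t-test, right-tailed).
s_p² = [(25−1)·16.33² + (23−1)·13.62²]/(25+23−2) = 227.851
t = (68.54 − 59.26)/√[227.851·(1/25 + 1/23)] = 2.128
df = n₁ + n₂ − 2 = 46
p-value = P(T ≥ 2.128) ≈ 0.0194
Since p ≈ 0.0194 < α = 0.05, reject H0; the data support H1.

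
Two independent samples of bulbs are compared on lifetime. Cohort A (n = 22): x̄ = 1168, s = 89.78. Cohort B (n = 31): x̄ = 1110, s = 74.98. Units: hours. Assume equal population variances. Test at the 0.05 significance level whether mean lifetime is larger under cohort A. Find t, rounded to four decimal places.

2.5560

Let group 1 = cohort A, group 2 = cohort B. H0: μ_1 = μ_2; H1: μ_1 > μ_2 (two-sample pooled-variance t-test, right-tailed).
s_p² = [(22−1)·89.78² + (31−1)·74.98²]/(22+31−2) = 6626.07
t = (1168 − 1110)/√[6626.07·(1/22 + 1/31)] = 2.5560
df = n₁ + n₂ − 2 = 51
p-value = P(T ≥ 2.5560) ≈ 0.007
Since p ≈ 0.007 < α = 0.05, reject H0; the data support H1.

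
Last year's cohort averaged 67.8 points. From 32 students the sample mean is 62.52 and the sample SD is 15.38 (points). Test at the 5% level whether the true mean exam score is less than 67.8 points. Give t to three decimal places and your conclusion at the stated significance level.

t = -1.942; reject H0

H0: μ = 67.8; H1: μ < 67.8 (one-sample t-test, left-tailed).
t = (x̄ − μ₀)/(s/√n) = (62.52 − 67.8)/(15.38/√32) = -1.942
df = n − 1 = 31
p-value = P(T ≤ -1.942) ≈ 0.031
Since p ≈ 0.031 < α = 0.05, reject H0; the data support H1.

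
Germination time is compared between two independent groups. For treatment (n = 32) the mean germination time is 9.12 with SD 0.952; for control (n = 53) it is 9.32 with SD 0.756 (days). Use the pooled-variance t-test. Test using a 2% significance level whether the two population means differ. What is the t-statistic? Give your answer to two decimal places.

Let group 1 = treatment, group 2 = control. H0: μ_1 = μ_2; H1: μ_1 ≠ μ_2 (two-sample pooled-variance t-test, two-sided).
s_p² = [(32−1)·0.952² + (53−1)·0.756²]/(32+53−2) = 0.69657
t = (9.12 − 9.32)/√[0.69657·(1/32 + 1/53)] = -1.07
df = n₁ + n₂ − 2 = 83
Two-sided p-value ≈ 0.288
Since p ≈ 0.288 > α = 0.02, fail to reject H0; the evidence is not statistically significant.

-1.07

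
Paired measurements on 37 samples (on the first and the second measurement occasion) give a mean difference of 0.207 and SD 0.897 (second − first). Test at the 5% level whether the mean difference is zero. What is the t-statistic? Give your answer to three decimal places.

1.404

H0: μ_d = 0; H1: μ_d ≠ 0 (paired t-test on the differences, two-sided).
t = d̄/(s_d/√n) = 0.207/(0.897/√37) = 1.404
df = n − 1 = 36
Two-sided p-value ≈ 0.1690
Since p ≈ 0.1690 > α = 0.05, fail to reject H0; the evidence is not statistically significant.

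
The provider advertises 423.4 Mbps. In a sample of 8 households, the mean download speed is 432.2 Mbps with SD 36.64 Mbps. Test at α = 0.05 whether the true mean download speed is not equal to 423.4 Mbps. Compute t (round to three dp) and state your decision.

t = 0.679; fail to reject H0

H0: μ = 423.4; H1: μ ≠ 423.4 (one-sample t-test, two-sided).
t = (x̄ − μ₀)/(s/√n) = (432.2 − 423.4)/(36.64/√8) = 0.679
df = n − 1 = 7
Two-sided p-value ≈ 0.519
Since p ≈ 0.519 > α = 0.05, fail to reject H0; the evidence is not statistically significant.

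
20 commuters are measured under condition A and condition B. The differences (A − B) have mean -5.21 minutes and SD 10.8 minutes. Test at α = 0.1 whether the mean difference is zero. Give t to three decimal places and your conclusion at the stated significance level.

H0: μ_d = 0; H1: μ_d ≠ 0 (paired t-test on the differences, two-sided).
t = d̄/(s_d/√n) = -5.21/(10.8/√20) = -2.157
df = n − 1 = 19
Two-sided p-value ≈ 0.0440
Since p ≈ 0.0440 < α = 0.1, reject H0; the data support H1.

t = -2.157; reject H0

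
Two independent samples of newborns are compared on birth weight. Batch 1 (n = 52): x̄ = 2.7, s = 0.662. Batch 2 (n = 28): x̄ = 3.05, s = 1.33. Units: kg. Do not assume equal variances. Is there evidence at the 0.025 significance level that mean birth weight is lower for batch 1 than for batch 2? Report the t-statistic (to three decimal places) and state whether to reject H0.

Let group 1 = batch 1, group 2 = batch 2. H0: μ_1 = μ_2; H1: μ_1 < μ_2 (Welch's two-sample t-test, left-tailed).
t = (x̄_1 − x̄_2)/√(s_1²/n_1 + s_2²/n_2) = (2.7 − 3.05)/√(0.662²/52 + 1.33²/28) = -1.308
Welch–Satterthwaite df ≈ 34.36
p-value = P(T ≤ -1.308) ≈ 0.0998
Since p ≈ 0.0998 > α = 0.025, fail to reject H0; the evidence is not statistically significant.

t = -1.308; fail to reject H0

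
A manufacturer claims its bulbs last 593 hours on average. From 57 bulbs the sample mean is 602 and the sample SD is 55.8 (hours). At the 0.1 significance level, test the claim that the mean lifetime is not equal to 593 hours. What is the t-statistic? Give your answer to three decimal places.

H0: μ = 593; H1: μ ≠ 593 (one-sample t-test, two-sided).
t = (x̄ − μ₀)/(s/√n) = (602 − 593)/(55.8/√57) = 1.218
df = n − 1 = 56
Two-sided p-value ≈ 0.228
Since p ≈ 0.228 > α = 0.1, fail to reject H0; the evidence is not statistically significant.

1.218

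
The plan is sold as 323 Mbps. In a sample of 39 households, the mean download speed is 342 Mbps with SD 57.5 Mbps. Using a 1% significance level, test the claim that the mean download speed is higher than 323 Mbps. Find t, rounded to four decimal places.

2.0636

H0: μ = 323; H1: μ > 323 (one-sample t-test, right-tailed).
t = (x̄ − μ₀)/(s/√n) = (342 − 323)/(57.5/√39) = 2.0636
df = n − 1 = 38
p-value = P(T ≥ 2.0636) ≈ 0.0230
Since p ≈ 0.0230 > α = 0.01, fail to reject H0; the data do not provide sufficient evidence against H0.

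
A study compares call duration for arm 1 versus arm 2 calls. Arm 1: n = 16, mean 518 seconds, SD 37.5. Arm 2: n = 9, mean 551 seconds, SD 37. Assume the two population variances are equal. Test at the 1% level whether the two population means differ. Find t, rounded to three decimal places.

Let group 1 = arm 1, group 2 = arm 2. H0: μ_1 = μ_2; H1: μ_1 ≠ μ_2 (two-sample pooled-variance t-test, two-sided).
s_p² = [(16−1)·37.5² + (9−1)·37²]/(16+9−2) = 1393.29
t = (518 − 551)/√[1393.29·(1/16 + 1/9)] = -2.122
df = n₁ + n₂ − 2 = 23
Two-sided p-value ≈ 0.045
Since p ≈ 0.045 > α = 0.01, fail to reject H0; the data do not provide sufficient evidence against H0.

-2.122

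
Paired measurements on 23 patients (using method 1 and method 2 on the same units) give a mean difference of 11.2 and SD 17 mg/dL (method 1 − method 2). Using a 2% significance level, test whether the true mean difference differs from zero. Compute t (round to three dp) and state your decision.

H0: μ_d = 0; H1: μ_d ≠ 0 (paired t-test on the differences, two-sided).
t = d̄/(s_d/√n) = 11.2/(17/√23) = 3.160
df = n − 1 = 22
Two-sided p-value ≈ 0.0045
Since p ≈ 0.0045 < α = 0.02, reject H0; the evidence is statistically significant.

t = 3.160; reject H0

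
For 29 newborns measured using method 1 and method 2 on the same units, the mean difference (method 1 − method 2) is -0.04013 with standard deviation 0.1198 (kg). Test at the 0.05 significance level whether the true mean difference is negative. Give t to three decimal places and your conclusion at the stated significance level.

t = -1.804; reject H0

H0: μ_d = 0; H1: μ_d < 0 (paired t-test on the differences, left-tailed).
t = d̄/(s_d/√n) = -0.04013/(0.1198/√29) = -1.804
df = n − 1 = 28
p-value = P(T ≤ -1.804) ≈ 0.041
Since p ≈ 0.041 < α = 0.05, reject H0; the data support H1.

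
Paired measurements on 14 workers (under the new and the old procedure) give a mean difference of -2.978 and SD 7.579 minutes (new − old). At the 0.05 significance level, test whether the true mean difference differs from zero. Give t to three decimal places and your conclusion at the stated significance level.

H0: μ_d = 0; H1: μ_d ≠ 0 (paired t-test on the differences, two-sided).
t = d̄/(s_d/√n) = -2.978/(7.579/√14) = -1.470
df = n − 1 = 13
Two-sided p-value ≈ 0.165
Since p ≈ 0.165 > α = 0.05, fail to reject H0; the evidence is not statistically significant.

t = -1.470; fail to reject H0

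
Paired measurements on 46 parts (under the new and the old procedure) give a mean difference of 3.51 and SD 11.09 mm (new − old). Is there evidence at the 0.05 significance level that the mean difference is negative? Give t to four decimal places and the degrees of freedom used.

t = 2.1466, df = 45

H0: μ_d = 0; H1: μ_d < 0 (paired t-test on the differences, left-tailed).
t = d̄/(s_d/√n) = 3.51/(11.09/√46) = 2.1466
df = n − 1 = 45
p-value = P(T ≤ 2.1466) ≈ 0.981
Since p ≈ 0.981 > α = 0.05, fail to reject H0; the data do not provide sufficient evidence against H0.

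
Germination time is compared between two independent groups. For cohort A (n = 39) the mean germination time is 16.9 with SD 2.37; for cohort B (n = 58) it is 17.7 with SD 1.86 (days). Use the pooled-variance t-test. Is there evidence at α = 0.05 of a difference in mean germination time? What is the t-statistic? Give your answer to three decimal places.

-1.858

Let group 1 = cohort A, group 2 = cohort B. H0: μ_1 = μ_2; H1: μ_1 ≠ μ_2 (two-sample pooled-variance t-test, two-sided).
s_p² = [(39−1)·2.37² + (58−1)·1.86²]/(39+58−2) = 4.32252
t = (16.9 − 17.7)/√[4.32252·(1/39 + 1/58)] = -1.858
df = n₁ + n₂ − 2 = 95
Two-sided p-value ≈ 0.0662
Since p ≈ 0.0662 > α = 0.05, fail to reject H0; the evidence is not statistically significant.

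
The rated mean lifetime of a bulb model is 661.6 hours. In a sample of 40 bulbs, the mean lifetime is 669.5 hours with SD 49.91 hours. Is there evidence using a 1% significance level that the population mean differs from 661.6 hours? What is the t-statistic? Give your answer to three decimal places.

H0: μ = 661.6; H1: μ ≠ 661.6 (one-sample t-test, two-sided).
t = (x̄ − μ₀)/(s/√n) = (669.5 − 661.6)/(49.91/√40) = 1.001
df = n − 1 = 39
Two-sided p-value ≈ 0.3230
Since p ≈ 0.3230 > α = 0.01, fail to reject H0; the data do not provide sufficient evidence against H0.

1.001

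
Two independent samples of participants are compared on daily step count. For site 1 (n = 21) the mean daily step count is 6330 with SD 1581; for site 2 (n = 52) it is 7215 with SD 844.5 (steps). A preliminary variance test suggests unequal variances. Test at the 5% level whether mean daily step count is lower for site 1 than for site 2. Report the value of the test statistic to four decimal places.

-2.4291

Let group 1 = site 1, group 2 = site 2. H0: μ_1 = μ_2; H1: μ_1 < μ_2 (Welch's two-sample t-test, left-tailed).
t = (x̄_1 − x̄_2)/√(s_1²/n_1 + s_2²/n_2) = (6330 − 7215)/√(1581²/21 + 844.5²/52) = -2.4291
Welch–Satterthwaite df ≈ 24.75
p-value = P(T ≤ -2.4291) ≈ 0.0114
Since p ≈ 0.0114 < α = 0.05, reject H0; the evidence is statistically significant.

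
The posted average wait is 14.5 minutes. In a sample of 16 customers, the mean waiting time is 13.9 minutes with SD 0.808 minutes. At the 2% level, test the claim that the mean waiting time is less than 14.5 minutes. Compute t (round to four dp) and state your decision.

t = -2.9703; reject H0

H0: μ = 14.5; H1: μ < 14.5 (one-sample t-test, left-tailed).
t = (x̄ − μ₀)/(s/√n) = (13.9 − 14.5)/(0.808/√16) = -2.9703
df = n − 1 = 15
p-value = P(T ≤ -2.9703) ≈ 0.005
Since p ≈ 0.005 < α = 0.02, reject H0; the evidence is statistically significant.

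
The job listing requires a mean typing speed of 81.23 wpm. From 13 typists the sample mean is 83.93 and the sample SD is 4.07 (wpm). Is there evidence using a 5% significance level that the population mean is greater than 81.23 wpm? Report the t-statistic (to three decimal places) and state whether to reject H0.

t = 2.392; reject H0

H0: μ = 81.23; H1: μ > 81.23 (one-sample t-test, right-tailed).
t = (x̄ − μ₀)/(s/√n) = (83.93 − 81.23)/(4.07/√13) = 2.392
df = n − 1 = 12
p-value = P(T ≥ 2.392) ≈ 0.017
Since p ≈ 0.017 < α = 0.05, reject H0; the evidence is statistically significant.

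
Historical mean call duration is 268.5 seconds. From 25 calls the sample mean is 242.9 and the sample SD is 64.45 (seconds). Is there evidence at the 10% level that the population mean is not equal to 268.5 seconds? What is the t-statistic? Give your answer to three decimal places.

-1.986

H0: μ = 268.5; H1: μ ≠ 268.5 (one-sample t-test, two-sided).
t = (x̄ − μ₀)/(s/√n) = (242.9 − 268.5)/(64.45/√25) = -1.986
df = n − 1 = 24
Two-sided p-value ≈ 0.059
Since p ≈ 0.059 < α = 0.1, reject H0; the data support H1.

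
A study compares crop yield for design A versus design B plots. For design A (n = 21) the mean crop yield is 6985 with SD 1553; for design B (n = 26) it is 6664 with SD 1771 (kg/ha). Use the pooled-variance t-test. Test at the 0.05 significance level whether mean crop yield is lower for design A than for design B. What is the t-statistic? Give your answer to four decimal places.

0.6522

Let group 1 = design A, group 2 = design B. H0: μ_1 = μ_2; H1: μ_1 < μ_2 (two-sample pooled-variance t-test, left-tailed).
s_p² = [(21−1)·1553² + (26−1)·1771²]/(21+26−2) = 2814380
t = (6985 − 6664)/√[2814380·(1/21 + 1/26)] = 0.6522
df = n₁ + n₂ − 2 = 45
p-value = P(T ≤ 0.6522) ≈ 0.741
Since p ≈ 0.741 > α = 0.05, fail to reject H0; the evidence is not statistically significant.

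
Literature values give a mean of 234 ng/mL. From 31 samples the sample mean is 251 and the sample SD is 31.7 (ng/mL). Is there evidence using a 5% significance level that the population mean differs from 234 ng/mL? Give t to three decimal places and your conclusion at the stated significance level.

t = 2.986; reject H0

H0: μ = 234; H1: μ ≠ 234 (one-sample t-test, two-sided).
t = (x̄ − μ₀)/(s/√n) = (251 − 234)/(31.7/√31) = 2.986
df = n − 1 = 30
Two-sided p-value ≈ 0.006
Since p ≈ 0.006 < α = 0.05, reject H0; the data support H1.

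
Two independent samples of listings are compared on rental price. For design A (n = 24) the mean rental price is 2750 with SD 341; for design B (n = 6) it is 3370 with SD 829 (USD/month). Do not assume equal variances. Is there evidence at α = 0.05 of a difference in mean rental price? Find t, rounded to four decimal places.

Let group 1 = design A, group 2 = design B. H0: μ_1 = μ_2; H1: μ_1 ≠ μ_2 (Welch's two-sample t-test, two-sided).
t = (x̄_1 − x̄_2)/√(s_1²/n_1 + s_2²/n_2) = (2750 − 3370)/√(341²/24 + 829²/6) = -1.7944
Welch–Satterthwaite df ≈ 5.43
Two-sided p-value ≈ 0.128
Since p ≈ 0.128 > α = 0.05, fail to reject H0; the evidence is not statistically significant.

-1.7944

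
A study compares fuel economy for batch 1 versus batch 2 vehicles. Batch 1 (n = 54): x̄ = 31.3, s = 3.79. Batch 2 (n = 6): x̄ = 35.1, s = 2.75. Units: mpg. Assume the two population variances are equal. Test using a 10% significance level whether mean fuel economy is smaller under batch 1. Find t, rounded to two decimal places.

Let group 1 = batch 1, group 2 = batch 2. H0: μ_1 = μ_2; H1: μ_1 < μ_2 (two-sample pooled-variance t-test, left-tailed).
s_p² = [(54−1)·3.79² + (6−1)·2.75²]/(54+6−2) = 13.7778
t = (31.3 − 35.1)/√[13.7778·(1/54 + 1/6)] = -2.38
df = n₁ + n₂ − 2 = 58
p-value = P(T ≤ -2.38) ≈ 0.0103
Since p ≈ 0.0103 < α = 0.1, reject H0; the data support H1.

-2.38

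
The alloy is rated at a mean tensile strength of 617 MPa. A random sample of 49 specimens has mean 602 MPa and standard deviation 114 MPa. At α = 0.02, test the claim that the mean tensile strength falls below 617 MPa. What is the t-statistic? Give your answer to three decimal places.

H0: μ = 617; H1: μ < 617 (one-sample t-test, left-tailed).
t = (x̄ − μ₀)/(s/√n) = (602 − 617)/(114/√49) = -0.921
df = n − 1 = 48
p-value = P(T ≤ -0.921) ≈ 0.181
Since p ≈ 0.181 > α = 0.02, fail to reject H0; the data do not provide sufficient evidence against H0.

-0.921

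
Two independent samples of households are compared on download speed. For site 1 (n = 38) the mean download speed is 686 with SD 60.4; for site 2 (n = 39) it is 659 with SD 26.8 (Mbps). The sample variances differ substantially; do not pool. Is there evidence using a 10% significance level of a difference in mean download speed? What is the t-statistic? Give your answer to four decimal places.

Let group 1 = site 1, group 2 = site 2. H0: μ_1 = μ_2; H1: μ_1 ≠ μ_2 (Welch's two-sample t-test, two-sided).
t = (x̄_1 − x̄_2)/√(s_1²/n_1 + s_2²/n_2) = (686 − 659)/√(60.4²/38 + 26.8²/39) = 2.5241
Welch–Satterthwaite df ≈ 50.74
Two-sided p-value ≈ 0.0148
Since p ≈ 0.0148 < α = 0.1, reject H0; the data support H1.

2.5241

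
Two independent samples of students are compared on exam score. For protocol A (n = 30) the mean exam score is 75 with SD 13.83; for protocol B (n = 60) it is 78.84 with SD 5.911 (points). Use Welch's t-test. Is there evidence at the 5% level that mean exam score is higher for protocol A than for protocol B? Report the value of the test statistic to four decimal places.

-1.4558

Let group 1 = protocol A, group 2 = protocol B. H0: μ_1 = μ_2; H1: μ_1 > μ_2 (Welch's two-sample t-test, right-tailed).
t = (x̄_1 − x̄_2)/√(s_1²/n_1 + s_2²/n_2) = (75 − 78.84)/√(13.83²/30 + 5.911²/60) = -1.4558
Welch–Satterthwaite df ≈ 34.40
p-value = P(T ≥ -1.4558) ≈ 0.923
Since p ≈ 0.923 > α = 0.05, fail to reject H0; the data do not provide sufficient evidence against H0.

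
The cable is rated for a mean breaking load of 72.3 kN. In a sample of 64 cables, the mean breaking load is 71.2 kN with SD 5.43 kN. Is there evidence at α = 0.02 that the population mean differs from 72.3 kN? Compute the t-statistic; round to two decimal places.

-1.62

H0: μ = 72.3; H1: μ ≠ 72.3 (one-sample t-test, two-sided).
t = (x̄ − μ₀)/(s/√n) = (71.2 − 72.3)/(5.43/√64) = -1.62
df = n − 1 = 63
Two-sided p-value ≈ 0.110
Since p ≈ 0.110 > α = 0.02, fail to reject H0; the data do not provide sufficient evidence against H0.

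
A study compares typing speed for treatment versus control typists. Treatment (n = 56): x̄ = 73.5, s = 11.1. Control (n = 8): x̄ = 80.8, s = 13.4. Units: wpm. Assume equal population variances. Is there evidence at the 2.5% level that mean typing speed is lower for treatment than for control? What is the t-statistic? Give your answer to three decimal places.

-1.697

Let group 1 = treatment, group 2 = control. H0: μ_1 = μ_2; H1: μ_1 < μ_2 (two-sample pooled-variance t-test, left-tailed).
s_p² = [(56−1)·11.1² + (8−1)·13.4²]/(56+8−2) = 129.572
t = (73.5 − 80.8)/√[129.572·(1/56 + 1/8)] = -1.697
df = n₁ + n₂ − 2 = 62
p-value = P(T ≤ -1.697) ≈ 0.0474
Since p ≈ 0.0474 > α = 0.025, fail to reject H0; the evidence is not statistically significant.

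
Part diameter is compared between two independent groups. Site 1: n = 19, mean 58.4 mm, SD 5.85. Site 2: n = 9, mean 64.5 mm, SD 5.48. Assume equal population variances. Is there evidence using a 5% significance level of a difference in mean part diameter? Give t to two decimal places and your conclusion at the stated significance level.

t = -2.63; reject H0

Let group 1 = site 1, group 2 = site 2. H0: μ_1 = μ_2; H1: μ_1 ≠ μ_2 (two-sample pooled-variance t-test, two-sided).
s_p² = [(19−1)·5.85² + (9−1)·5.48²]/(19+9−2) = 32.9326
t = (58.4 − 64.5)/√[32.9326·(1/19 + 1/9)] = -2.63
df = n₁ + n₂ − 2 = 26
Two-sided p-value ≈ 0.014
Since p ≈ 0.014 < α = 0.05, reject H0; the evidence is statistically significant.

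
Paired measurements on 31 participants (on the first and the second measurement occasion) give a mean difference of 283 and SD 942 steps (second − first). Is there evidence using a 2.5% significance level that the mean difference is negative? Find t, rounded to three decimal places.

1.673

H0: μ_d = 0; H1: μ_d < 0 (paired t-test on the differences, left-tailed).
t = d̄/(s_d/√n) = 283/(942/√31) = 1.673
df = n − 1 = 30
p-value = P(T ≤ 1.673) ≈ 0.9476
Since p ≈ 0.9476 > α = 0.025, fail to reject H0; the data do not provide sufficient evidence against H0.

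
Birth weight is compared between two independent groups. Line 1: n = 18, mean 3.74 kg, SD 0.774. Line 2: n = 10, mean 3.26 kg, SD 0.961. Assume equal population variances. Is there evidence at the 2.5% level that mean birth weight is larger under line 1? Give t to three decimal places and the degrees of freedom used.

Let group 1 = line 1, group 2 = line 2. H0: μ_1 = μ_2; H1: μ_1 > μ_2 (two-sample pooled-variance t-test, right-tailed).
s_p² = [(18−1)·0.774² + (10−1)·0.961²]/(18+10−2) = 0.711384
t = (3.74 − 3.26)/√[0.711384·(1/18 + 1/10)] = 1.443
df = n₁ + n₂ − 2 = 26
p-value = P(T ≥ 1.443) ≈ 0.0805
Since p ≈ 0.0805 > α = 0.025, fail to reject H0; the data do not provide sufficient evidence against H0.

t = 1.443, df = 26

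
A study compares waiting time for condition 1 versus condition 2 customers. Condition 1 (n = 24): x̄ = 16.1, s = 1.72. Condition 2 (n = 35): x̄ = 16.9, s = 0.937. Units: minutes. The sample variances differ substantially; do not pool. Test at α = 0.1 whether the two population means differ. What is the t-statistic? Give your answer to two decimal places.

-2.08

Let group 1 = condition 1, group 2 = condition 2. H0: μ_1 = μ_2; H1: μ_1 ≠ μ_2 (Welch's two-sample t-test, two-sided).
t = (x̄_1 − x̄_2)/√(s_1²/n_1 + s_2²/n_2) = (16.1 − 16.9)/√(1.72²/24 + 0.937²/35) = -2.08
Welch–Satterthwaite df ≈ 32.41
Two-sided p-value ≈ 0.046
Since p ≈ 0.046 < α = 0.1, reject H0; the evidence is statistically significant.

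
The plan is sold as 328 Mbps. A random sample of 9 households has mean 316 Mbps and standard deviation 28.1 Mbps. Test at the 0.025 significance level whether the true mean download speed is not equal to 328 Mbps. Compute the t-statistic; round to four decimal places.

H0: μ = 328; H1: μ ≠ 328 (one-sample t-test, two-sided).
t = (x̄ − μ₀)/(s/√n) = (316 − 328)/(28.1/√9) = -1.2811
df = n − 1 = 8
Two-sided p-value ≈ 0.2360
Since p ≈ 0.2360 > α = 0.025, fail to reject H0; the data do not provide sufficient evidence against H0.

-1.2811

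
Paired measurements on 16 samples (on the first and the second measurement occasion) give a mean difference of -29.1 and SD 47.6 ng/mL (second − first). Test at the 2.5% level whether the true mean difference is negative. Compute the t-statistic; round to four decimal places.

H0: μ_d = 0; H1: μ_d < 0 (paired t-test on the differences, left-tailed).
t = d̄/(s_d/√n) = -29.1/(47.6/√16) = -2.4454
df = n − 1 = 15
p-value = P(T ≤ -2.4454) ≈ 0.014
Since p ≈ 0.014 < α = 0.025, reject H0; the evidence is statistically significant.

-2.4454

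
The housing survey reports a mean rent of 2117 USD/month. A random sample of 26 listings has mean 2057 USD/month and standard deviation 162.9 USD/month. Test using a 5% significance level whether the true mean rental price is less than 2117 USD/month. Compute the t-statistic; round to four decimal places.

-1.8781

H0: μ = 2117; H1: μ < 2117 (one-sample t-test, left-tailed).
t = (x̄ − μ₀)/(s/√n) = (2057 − 2117)/(162.9/√26) = -1.8781
df = n − 1 = 25
p-value = P(T ≤ -1.8781) ≈ 0.0360
Since p ≈ 0.0360 < α = 0.05, reject H0; the evidence is statistically significant.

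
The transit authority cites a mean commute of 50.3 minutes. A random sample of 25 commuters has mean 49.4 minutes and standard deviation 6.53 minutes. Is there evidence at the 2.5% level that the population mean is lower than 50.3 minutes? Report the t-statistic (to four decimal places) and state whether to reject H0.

H0: μ = 50.3; H1: μ < 50.3 (one-sample t-test, left-tailed).
t = (x̄ − μ₀)/(s/√n) = (49.4 − 50.3)/(6.53/√25) = -0.6891
df = n − 1 = 24
p-value = P(T ≤ -0.6891) ≈ 0.249
Since p ≈ 0.249 > α = 0.025, fail to reject H0; the evidence is not statistically significant.

t = -0.6891; fail to reject H0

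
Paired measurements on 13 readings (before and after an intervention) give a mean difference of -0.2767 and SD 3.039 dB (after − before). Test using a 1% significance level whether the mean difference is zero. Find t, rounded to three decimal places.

-0.328

H0: μ_d = 0; H1: μ_d ≠ 0 (paired t-test on the differences, two-sided).
t = d̄/(s_d/√n) = -0.2767/(3.039/√13) = -0.328
df = n − 1 = 12
Two-sided p-value ≈ 0.748
Since p ≈ 0.748 > α = 0.01, fail to reject H0; the evidence is not statistically significant.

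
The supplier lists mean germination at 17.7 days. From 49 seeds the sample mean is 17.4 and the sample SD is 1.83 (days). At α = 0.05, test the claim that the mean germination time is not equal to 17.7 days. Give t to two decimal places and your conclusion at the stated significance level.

t = -1.15; fail to reject H0

H0: μ = 17.7; H1: μ ≠ 17.7 (one-sample t-test, two-sided).
t = (x̄ − μ₀)/(s/√n) = (17.4 − 17.7)/(1.83/√49) = -1.15
df = n − 1 = 48
Two-sided p-value ≈ 0.2568
Since p ≈ 0.2568 > α = 0.05, fail to reject H0; the evidence is not statistically significant.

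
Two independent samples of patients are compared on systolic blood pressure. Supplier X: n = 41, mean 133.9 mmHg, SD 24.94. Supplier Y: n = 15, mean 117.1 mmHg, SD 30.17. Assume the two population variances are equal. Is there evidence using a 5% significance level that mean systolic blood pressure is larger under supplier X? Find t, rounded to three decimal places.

Let group 1 = supplier X, group 2 = supplier Y. H0: μ_1 = μ_2; H1: μ_1 > μ_2 (two-sample pooled-variance t-test, right-tailed).
s_p² = [(41−1)·24.94² + (15−1)·30.17²]/(41+15−2) = 696.729
t = (133.9 − 117.1)/√[696.729·(1/41 + 1/15)] = 2.109
df = n₁ + n₂ − 2 = 54
p-value = P(T ≥ 2.109) ≈ 0.020
Since p ≈ 0.020 < α = 0.05, reject H0; the data support H1.

2.109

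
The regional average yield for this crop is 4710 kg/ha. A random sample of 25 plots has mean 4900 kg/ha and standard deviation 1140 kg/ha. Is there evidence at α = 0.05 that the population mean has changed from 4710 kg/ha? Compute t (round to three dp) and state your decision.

t = 0.833; fail to reject H0

H0: μ = 4710; H1: μ ≠ 4710 (one-sample t-test, two-sided).
t = (x̄ − μ₀)/(s/√n) = (4900 − 4710)/(1140/√25) = 0.833
df = n − 1 = 24
Two-sided p-value ≈ 0.413
Since p ≈ 0.413 > α = 0.05, fail to reject H0; the evidence is not statistically significant.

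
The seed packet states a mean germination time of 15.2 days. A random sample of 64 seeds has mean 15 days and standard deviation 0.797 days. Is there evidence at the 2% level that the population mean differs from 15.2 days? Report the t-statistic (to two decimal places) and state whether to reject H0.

H0: μ = 15.2; H1: μ ≠ 15.2 (one-sample t-test, two-sided).
t = (x̄ − μ₀)/(s/√n) = (15 − 15.2)/(0.797/√64) = -2.01
df = n − 1 = 63
Two-sided p-value ≈ 0.0490
Since p ≈ 0.0490 > α = 0.02, fail to reject H0; the data do not provide sufficient evidence against H0.

t = -2.01; fail to reject H0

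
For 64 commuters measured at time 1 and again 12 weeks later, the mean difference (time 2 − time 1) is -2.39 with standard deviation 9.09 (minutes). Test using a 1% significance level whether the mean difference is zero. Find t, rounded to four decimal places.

H0: μ_d = 0; H1: μ_d ≠ 0 (paired t-test on the differences, two-sided).
t = d̄/(s_d/√n) = -2.39/(9.09/√64) = -2.1034
df = n − 1 = 63
Two-sided p-value ≈ 0.039
Since p ≈ 0.039 > α = 0.01, fail to reject H0; the evidence is not statistically significant.

-2.1034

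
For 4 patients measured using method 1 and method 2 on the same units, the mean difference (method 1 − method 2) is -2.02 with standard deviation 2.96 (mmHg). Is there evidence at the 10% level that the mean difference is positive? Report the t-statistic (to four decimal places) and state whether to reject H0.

t = -1.3649; fail to reject H0

H0: μ_d = 0; H1: μ_d > 0 (paired t-test on the differences, right-tailed).
t = d̄/(s_d/√n) = -2.02/(2.96/√4) = -1.3649
df = n − 1 = 3
p-value = P(T ≥ -1.3649) ≈ 0.8672
Since p ≈ 0.8672 > α = 0.1, fail to reject H0; the data do not provide sufficient evidence against H0.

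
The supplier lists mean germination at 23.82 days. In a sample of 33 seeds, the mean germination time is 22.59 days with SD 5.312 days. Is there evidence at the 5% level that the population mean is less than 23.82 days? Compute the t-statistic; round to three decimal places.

-1.330

H0: μ = 23.82; H1: μ < 23.82 (one-sample t-test, left-tailed).
t = (x̄ − μ₀)/(s/√n) = (22.59 − 23.82)/(5.312/√33) = -1.330
df = n − 1 = 32
p-value = P(T ≤ -1.330) ≈ 0.096
Since p ≈ 0.096 > α = 0.05, fail to reject H0; the data do not provide sufficient evidence against H0.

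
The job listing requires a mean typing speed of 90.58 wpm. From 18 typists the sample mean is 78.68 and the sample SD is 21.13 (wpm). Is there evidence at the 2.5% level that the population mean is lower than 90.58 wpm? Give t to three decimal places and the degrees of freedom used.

H0: μ = 90.58; H1: μ < 90.58 (one-sample t-test, left-tailed).
t = (x̄ − μ₀)/(s/√n) = (78.68 − 90.58)/(21.13/√18) = -2.389
df = n − 1 = 17
p-value = P(T ≤ -2.389) ≈ 0.0144
Since p ≈ 0.0144 < α = 0.025, reject H0; the evidence is statistically significant.

t = -2.389, df = 17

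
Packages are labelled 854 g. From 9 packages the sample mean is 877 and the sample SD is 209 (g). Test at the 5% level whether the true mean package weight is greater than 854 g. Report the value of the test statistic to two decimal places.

H0: μ = 854; H1: μ > 854 (one-sample t-test, right-tailed).
t = (x̄ − μ₀)/(s/√n) = (877 − 854)/(209/√9) = 0.33
df = n − 1 = 8
p-value = P(T ≥ 0.33) ≈ 0.3749
Since p ≈ 0.3749 > α = 0.05, fail to reject H0; the data do not provide sufficient evidence against H0.

0.33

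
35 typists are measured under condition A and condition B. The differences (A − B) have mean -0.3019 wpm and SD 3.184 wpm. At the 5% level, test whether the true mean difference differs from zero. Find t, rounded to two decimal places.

H0: μ_d = 0; H1: μ_d ≠ 0 (paired t-test on the differences, two-sided).
t = d̄/(s_d/√n) = -0.3019/(3.184/√35) = -0.56
df = n − 1 = 34
Two-sided p-value ≈ 0.579
Since p ≈ 0.579 > α = 0.05, fail to reject H0; the data do not provide sufficient evidence against H0.

-0.56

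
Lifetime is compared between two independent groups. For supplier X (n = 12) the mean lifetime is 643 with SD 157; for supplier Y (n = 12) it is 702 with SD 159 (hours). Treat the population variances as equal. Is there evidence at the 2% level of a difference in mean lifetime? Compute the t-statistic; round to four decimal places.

Let group 1 = supplier X, group 2 = supplier Y. H0: μ_1 = μ_2; H1: μ_1 ≠ μ_2 (two-sample pooled-variance t-test, two-sided).
s_p² = [(12−1)·157² + (12−1)·159²]/(12+12−2) = 24965
t = (643 − 702)/√[24965·(1/12 + 1/12)] = -0.9147
df = n₁ + n₂ − 2 = 22
Two-sided p-value ≈ 0.370
Since p ≈ 0.370 > α = 0.02, fail to reject H0; the data do not provide sufficient evidence against H0.

-0.9147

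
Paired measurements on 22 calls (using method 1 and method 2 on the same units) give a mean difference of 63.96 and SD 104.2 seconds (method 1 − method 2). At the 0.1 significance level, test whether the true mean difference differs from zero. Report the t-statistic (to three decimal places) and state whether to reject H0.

t = 2.879; reject H0

H0: μ_d = 0; H1: μ_d ≠ 0 (paired t-test on the differences, two-sided).
t = d̄/(s_d/√n) = 63.96/(104.2/√22) = 2.879
df = n − 1 = 21
Two-sided p-value ≈ 0.0090
Since p ≈ 0.0090 < α = 0.1, reject H0; the evidence is statistically significant.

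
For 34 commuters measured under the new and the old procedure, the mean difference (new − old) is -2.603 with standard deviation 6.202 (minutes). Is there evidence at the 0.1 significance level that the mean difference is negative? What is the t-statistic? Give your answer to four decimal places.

-2.4473

H0: μ_d = 0; H1: μ_d < 0 (paired t-test on the differences, left-tailed).
t = d̄/(s_d/√n) = -2.603/(6.202/√34) = -2.4473
df = n − 1 = 33
p-value = P(T ≤ -2.4473) ≈ 0.0099
Since p ≈ 0.0099 < α = 0.1, reject H0; the evidence is statistically significant.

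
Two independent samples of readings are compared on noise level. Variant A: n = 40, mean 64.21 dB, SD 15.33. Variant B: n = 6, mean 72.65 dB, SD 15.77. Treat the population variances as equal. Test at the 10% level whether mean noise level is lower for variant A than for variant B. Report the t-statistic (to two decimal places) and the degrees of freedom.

t = -1.25, df = 44

Let group 1 = variant A, group 2 = variant B. H0: μ_1 = μ_2; H1: μ_1 < μ_2 (two-sample pooled-variance t-test, left-tailed).
s_p² = [(40−1)·15.33² + (6−1)·15.77²]/(40+6−2) = 236.564
t = (64.21 − 72.65)/√[236.564·(1/40 + 1/6)] = -1.25
df = n₁ + n₂ − 2 = 44
p-value = P(T ≤ -1.25) ≈ 0.108
Since p ≈ 0.108 > α = 0.1, fail to reject H0; the data do not provide sufficient evidence against H0.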